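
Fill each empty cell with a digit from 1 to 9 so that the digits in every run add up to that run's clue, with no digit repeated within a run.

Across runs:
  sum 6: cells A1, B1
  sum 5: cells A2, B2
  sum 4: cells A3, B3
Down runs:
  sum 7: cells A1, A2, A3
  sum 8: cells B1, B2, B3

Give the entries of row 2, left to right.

4 1

4 in 2 cells must be {1,3}; 7 in 3 cells must be {1,2,4}.
The 4 across and the 7 down share only 1, so A3 = 1.
B3 = 4 − 1 = 3 completes the 4 across.
Nothing is forced directly, so branch on A1, whose candidates are 2 or 4. If A1 = 4: then B1 would have to be in {2} for the 6 across but in {1,4} for the 8 down — contradiction. So A1 = 2.
B1 = 6 − 2 = 4 completes the 6 across.
A2 = 7 − 3 = 4 completes the 7 down.
B2 = 5 − 4 = 1 completes the 5 across.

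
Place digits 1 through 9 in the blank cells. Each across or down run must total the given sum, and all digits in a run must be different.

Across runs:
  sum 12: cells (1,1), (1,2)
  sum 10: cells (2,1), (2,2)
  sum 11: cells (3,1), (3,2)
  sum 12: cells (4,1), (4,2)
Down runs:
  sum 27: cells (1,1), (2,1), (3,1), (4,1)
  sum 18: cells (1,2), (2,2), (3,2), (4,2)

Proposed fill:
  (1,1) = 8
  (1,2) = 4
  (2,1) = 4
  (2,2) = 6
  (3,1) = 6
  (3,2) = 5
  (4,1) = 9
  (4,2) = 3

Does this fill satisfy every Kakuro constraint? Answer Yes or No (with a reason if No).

Yes

Across: 8+4=12; 4+6=10; 6+5=11; 9+3=12. Down: 8+4+6+9=27; 4+6+5+3=18. No digit repeats within any run.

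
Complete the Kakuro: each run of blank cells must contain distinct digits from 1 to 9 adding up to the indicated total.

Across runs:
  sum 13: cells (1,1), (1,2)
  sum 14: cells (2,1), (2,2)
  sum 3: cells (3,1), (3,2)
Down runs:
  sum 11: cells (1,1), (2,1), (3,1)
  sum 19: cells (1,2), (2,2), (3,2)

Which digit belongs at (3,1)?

1

3 in 2 cells must be {1,2}.
The 3 across and the 19 down share only 2, so (3,2) = 2.
(3,1) = 3 − 2 = 1 completes the 3 across.
Nothing is forced directly, so branch on (1,2), whose candidates are 8 or 9. If (1,2) = 8: then (1,1) would have to be in {5} for the 13 across but in {2,3,4,6,7,8} for the 11 down — contradiction. So (1,2) = 9.
(1,1) = 13 − 9 = 4 completes the 13 across.
(2,1) = 11 − 5 = 6 completes the 11 down.
(2,2) = 14 − 6 = 8 completes the 14 across.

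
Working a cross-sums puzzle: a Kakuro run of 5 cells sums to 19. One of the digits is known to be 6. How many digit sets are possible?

5 distinct digits from 1–9 sum between 15 and 35.
Keeping only sets containing 6.
Enumerating: {1,2,3,6,7}, {1,3,4,5,6}.

2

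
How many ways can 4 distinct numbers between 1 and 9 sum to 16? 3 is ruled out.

4 distinct digits from 1–9 sum between 10 and 30.
Dropping sets that contain 3.
Enumerating: {1,2,4,9}, {1,2,5,8}, {1,2,6,7}, {1,4,5,6}.

4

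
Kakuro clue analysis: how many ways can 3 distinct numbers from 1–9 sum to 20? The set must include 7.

3 distinct digits from 1–9 sum between 6 and 24.
Keeping only sets containing 7.
Enumerating: {4,7,9}, {5,7,8}.

2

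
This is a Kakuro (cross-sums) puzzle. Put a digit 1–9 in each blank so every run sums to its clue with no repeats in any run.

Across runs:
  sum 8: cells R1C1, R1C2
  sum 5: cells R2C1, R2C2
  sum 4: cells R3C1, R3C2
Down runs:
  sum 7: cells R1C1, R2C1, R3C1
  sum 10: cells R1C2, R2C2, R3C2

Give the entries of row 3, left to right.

4 in 2 cells must be {1,3}; 7 in 3 cells must be {1,2,4}.
The 4 across and the 7 down share only 1, so R3C1 = 1.
R3C2 = 4 − 1 = 3 completes the 4 across.
Given what's placed, R1C1 must be 2 to fit the 8 across and 7 down.
R1C2 = 8 − 2 = 6 completes the 8 across.
R2C1 = 7 − 3 = 4 completes the 7 down.
R2C2 = 5 − 4 = 1 completes the 5 across.

1, 3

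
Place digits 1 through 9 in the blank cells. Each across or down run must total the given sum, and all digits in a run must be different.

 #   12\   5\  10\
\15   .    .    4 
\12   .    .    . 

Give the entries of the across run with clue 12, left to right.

4, 2, 6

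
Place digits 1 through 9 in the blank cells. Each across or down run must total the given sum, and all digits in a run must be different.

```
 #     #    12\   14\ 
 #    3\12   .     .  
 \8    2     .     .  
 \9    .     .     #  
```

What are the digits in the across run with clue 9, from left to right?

1 8

3 in 2 cells must be {1,2}.
Given what's placed, R2C3 must be 5 to fit the 8 across and 14 down.
R3C1 = 3 − 2 = 1 completes the 3 down.
R3C2 = 9 − 1 = 8 completes the 9 across.
R1C2 = 3: the only remaining digit allowed by both the 12 across and the 12 down.
R1C3 = 12 − 3 = 9 completes the 12 across.
R2C2 = 8 − 7 = 1 completes the 8 across.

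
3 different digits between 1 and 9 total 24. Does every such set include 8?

Yes

The only way to make 24 from 3 distinct digits is {7,8,9}, which contains 8.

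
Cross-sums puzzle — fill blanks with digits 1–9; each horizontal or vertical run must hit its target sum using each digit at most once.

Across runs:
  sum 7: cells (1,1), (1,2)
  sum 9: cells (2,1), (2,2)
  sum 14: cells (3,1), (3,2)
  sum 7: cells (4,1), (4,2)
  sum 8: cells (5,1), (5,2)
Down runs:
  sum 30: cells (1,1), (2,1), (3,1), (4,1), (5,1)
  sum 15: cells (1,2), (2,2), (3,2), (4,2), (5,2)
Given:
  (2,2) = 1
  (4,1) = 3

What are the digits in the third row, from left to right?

15 in 5 cells must be {1,2,3,4,5}.
(2,1) = 9 − 1 = 8 completes the 9 across.
Given what's placed, (3,2) must be 5 to fit the 14 across and 15 down.
(4,2) = 7 − 3 = 4 completes the 7 across.
(5,1) = 6: the only remaining digit allowed by both the 8 across and the 30 down.
(5,2) = 8 − 6 = 2 completes the 8 across.
Given what's placed, (1,1) must be 4 to fit the 7 across and 30 down.
(1,2) = 7 − 4 = 3 completes the 7 across.
(3,1) = 14 − 5 = 9 completes the 14 across.

9 5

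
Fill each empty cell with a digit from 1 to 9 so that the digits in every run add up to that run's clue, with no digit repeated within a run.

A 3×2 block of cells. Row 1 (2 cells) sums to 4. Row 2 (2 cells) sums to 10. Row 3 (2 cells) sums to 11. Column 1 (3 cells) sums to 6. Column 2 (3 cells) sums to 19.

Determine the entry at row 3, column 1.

2

4 in 2 cells must be {1,3}; 6 in 3 cells must be {1,2,3}.
The 4 across and the 19 down share only 3, so (1,2) = 3.
(1,1) = 4 − 3 = 1 completes the 4 across.
Nothing is forced directly, so branch on (2,1), whose candidates are 2 or 3. If (2,1) = 2: then (2,2) would have to be in {8} for the 10 across but in {7,9} for the 19 down — contradiction. So (2,1) = 3.
(2,2) = 10 − 3 = 7 completes the 10 across.
(3,1) = 6 − 4 = 2 completes the 6 down.
(3,2) = 11 − 2 = 9 completes the 11 across.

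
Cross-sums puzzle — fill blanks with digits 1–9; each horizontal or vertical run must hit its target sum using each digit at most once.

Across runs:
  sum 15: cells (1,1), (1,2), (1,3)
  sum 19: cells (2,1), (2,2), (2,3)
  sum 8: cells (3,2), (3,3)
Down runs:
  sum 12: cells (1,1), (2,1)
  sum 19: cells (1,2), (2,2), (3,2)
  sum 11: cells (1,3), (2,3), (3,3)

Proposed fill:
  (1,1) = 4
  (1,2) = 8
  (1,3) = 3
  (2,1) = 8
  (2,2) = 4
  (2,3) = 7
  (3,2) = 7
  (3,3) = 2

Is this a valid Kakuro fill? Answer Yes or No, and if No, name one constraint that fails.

No — the down run (1,3)–(3,3) sums to 12, not 11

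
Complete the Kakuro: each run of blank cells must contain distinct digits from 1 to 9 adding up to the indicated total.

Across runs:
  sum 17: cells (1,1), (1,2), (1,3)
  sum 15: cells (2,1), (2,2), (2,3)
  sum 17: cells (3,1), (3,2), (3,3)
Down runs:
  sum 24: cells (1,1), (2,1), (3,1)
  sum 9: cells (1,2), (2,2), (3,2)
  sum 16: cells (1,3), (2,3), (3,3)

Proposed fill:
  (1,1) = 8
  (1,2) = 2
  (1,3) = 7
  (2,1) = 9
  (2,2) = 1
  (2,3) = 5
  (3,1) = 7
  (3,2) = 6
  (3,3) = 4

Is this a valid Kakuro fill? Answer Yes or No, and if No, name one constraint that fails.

Yes

Across: 8+2+7=17; 9+1+5=15; 7+6+4=17. Down: 8+9+7=24; 2+1+6=9; 7+5+4=16. No digit repeats within any run.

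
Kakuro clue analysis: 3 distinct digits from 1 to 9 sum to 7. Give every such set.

3 distinct digits from 1–9 sum between 6 and 24.
Only one set works: {1,2,4}.

{1,2,4}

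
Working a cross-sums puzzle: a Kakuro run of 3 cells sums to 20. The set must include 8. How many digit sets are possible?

2

3 distinct digits from 1–9 sum between 6 and 24.
Keeping only sets containing 8.
Enumerating: {3,8,9}, {5,7,8}.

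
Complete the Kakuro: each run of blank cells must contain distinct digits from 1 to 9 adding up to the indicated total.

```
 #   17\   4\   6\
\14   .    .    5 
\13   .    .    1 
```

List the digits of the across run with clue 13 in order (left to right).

9, 3, 1

17 in 2 cells must be {8,9}; 4 in 2 cells must be {1,3}.
R1C1 = 8: the only remaining digit allowed by both the 14 across and the 17 down.
R1C2 = 14 − 13 = 1 completes the 14 across.
R2C1 = 17 − 8 = 9 completes the 17 down.
R2C2 = 13 − 10 = 3 completes the 13 across.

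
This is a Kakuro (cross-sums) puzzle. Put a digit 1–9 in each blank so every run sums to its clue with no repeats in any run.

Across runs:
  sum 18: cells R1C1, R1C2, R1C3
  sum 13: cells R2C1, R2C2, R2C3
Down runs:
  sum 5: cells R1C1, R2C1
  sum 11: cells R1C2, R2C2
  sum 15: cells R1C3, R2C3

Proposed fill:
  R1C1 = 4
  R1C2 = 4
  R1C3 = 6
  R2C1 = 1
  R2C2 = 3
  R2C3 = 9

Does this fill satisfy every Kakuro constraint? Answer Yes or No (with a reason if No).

No — the down run R1C2–R2C2 sums to 7, not 11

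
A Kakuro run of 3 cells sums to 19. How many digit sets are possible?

5

3 distinct digits from 1–9 sum between 6 and 24.
Enumerating: {2,8,9}, {3,7,9}, {4,6,9}, {4,7,8}, {5,6,8}.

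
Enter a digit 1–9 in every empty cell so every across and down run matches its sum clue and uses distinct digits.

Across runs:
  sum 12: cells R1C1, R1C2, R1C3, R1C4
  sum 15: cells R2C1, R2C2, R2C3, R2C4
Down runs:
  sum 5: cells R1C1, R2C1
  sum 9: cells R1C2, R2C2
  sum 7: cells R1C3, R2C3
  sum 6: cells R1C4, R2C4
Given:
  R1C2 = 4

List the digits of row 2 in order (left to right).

R2C2 = 9 − 4 = 5 completes the 9 down.
Nothing is forced directly, so branch on R1C1, whose candidates are 1 or 2. If R1C1 = 1: then R2C1 would have to be in {1,2,3,6,7} for the 15 across but in {4} for the 5 down — contradiction. So R1C1 = 2.
R2C1 = 5 − 2 = 3 completes the 5 down.
R2C4 = 1: the only remaining digit allowed by both the 15 across and the 6 down.
R1C4 = 6 − 1 = 5 completes the 6 down.
R2C3 = 15 − 9 = 6 completes the 15 across.
R1C3 = 12 − 11 = 1 completes the 12 across.

3, 5, 6, 1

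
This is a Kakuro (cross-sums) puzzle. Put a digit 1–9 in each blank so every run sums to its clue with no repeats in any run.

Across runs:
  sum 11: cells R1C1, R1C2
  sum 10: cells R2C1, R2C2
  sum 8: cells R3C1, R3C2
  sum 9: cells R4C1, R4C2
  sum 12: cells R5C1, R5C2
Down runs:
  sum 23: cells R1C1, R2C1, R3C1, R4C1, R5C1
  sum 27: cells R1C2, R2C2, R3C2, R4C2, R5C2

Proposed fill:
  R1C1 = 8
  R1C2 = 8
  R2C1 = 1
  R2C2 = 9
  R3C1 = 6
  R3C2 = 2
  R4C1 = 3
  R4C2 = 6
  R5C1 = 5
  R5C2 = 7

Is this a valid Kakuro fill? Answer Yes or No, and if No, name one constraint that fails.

No — the down run R1C2–R5C2 sums to 32, not 27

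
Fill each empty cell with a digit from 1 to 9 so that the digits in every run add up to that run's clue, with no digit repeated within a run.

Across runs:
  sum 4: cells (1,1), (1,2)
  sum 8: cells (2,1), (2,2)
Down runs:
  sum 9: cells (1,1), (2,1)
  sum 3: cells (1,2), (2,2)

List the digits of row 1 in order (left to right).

4 in 2 cells must be {1,3}; 3 in 2 cells must be {1,2}.
The 4 across and the 3 down share only 1, so (1,2) = 1.
(2,2) = 3 − 1 = 2 completes the 3 down.
(1,1) = 4 − 1 = 3 completes the 4 across.
(2,1) = 8 − 2 = 6 completes the 8 across.

3, 1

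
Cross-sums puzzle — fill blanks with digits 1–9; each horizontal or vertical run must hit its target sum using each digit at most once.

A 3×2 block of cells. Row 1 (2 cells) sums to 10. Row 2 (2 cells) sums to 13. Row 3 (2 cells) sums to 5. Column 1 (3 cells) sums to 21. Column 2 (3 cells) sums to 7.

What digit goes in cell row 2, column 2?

4

7 in 3 cells must be {1,2,4}.
The 13 across and the 7 down share only 4, so (2,2) = 4.
The 5 across and the 21 down share only 4, so (3,1) = 4.
(3,2) = 5 − 4 = 1 completes the 5 across.
(1,2) = 7 − 5 = 2 completes the 7 down.
(2,1) = 13 − 4 = 9 completes the 13 across.
(1,1) = 10 − 2 = 8 completes the 10 across.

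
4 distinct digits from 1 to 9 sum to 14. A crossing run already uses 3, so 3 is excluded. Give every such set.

{1,2,4,7}; {1,2,5,6}

4 distinct digits from 1–9 sum between 10 and 30.
Dropping sets that contain 3.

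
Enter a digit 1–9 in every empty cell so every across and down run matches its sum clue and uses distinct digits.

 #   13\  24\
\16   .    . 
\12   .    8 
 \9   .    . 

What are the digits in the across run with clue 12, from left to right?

16 in 2 cells must be {7,9}; 24 in 3 cells must be {7,8,9}.
R2C1 = 12 − 8 = 4 completes the 12 across.
R3C2 = 7: the only remaining digit allowed by both the 9 across and the 24 down.
Given what's placed, R1C1 must be 7 to fit the 16 across and 13 down.
R1C2 = 16 − 7 = 9 completes the 16 across.
R3C1 = 9 − 7 = 2 completes the 9 across.

4 8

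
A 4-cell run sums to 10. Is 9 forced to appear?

No

The only way to make 10 from 4 distinct digits is {1,2,3,4}, which does not contain 9.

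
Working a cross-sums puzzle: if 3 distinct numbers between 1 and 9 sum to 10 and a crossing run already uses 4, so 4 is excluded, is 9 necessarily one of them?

No

Counterexample: {1,2,7} sums to 10 under that restriction without using 9.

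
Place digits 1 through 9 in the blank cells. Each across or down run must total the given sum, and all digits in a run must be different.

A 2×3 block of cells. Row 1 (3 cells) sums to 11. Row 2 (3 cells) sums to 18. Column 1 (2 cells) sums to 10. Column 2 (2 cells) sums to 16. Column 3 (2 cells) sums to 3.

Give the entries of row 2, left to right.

16 in 2 cells must be {7,9}; 3 in 2 cells must be {1,2}.
The 11 across and the 16 down share only 7, so (1,2) = 7.
Given what's placed, (1,3) must be 1 to fit the 11 across and 3 down.
(2,2) = 16 − 7 = 9 completes the 16 down.
(2,3) = 3 − 1 = 2 completes the 3 down.
(1,1) = 11 − 8 = 3 completes the 11 across.
(2,1) = 18 − 11 = 7 completes the 18 across.

7 9 2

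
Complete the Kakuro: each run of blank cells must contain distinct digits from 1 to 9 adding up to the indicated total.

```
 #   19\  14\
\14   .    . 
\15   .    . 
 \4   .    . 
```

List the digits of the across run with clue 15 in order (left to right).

7 8

4 in 2 cells must be {1,3}.
The 4 across and the 19 down share only 3, so R3C1 = 3.
R3C2 = 4 − 3 = 1 completes the 4 across.
Given what's placed, R1C1 must be 9 to fit the 14 across and 19 down.
R1C2 = 14 − 9 = 5 completes the 14 across.
R2C1 = 19 − 12 = 7 completes the 19 down.
R2C2 = 15 − 7 = 8 completes the 15 across.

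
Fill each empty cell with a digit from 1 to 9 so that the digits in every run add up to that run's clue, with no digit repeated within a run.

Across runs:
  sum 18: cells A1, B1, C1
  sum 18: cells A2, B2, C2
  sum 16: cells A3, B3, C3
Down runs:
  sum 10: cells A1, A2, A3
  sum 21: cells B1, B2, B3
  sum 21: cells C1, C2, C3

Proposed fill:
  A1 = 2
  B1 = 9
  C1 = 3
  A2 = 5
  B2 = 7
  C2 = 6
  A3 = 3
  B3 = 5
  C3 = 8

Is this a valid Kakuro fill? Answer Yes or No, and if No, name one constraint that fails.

No — the down run C1–C3 sums to 17, not 21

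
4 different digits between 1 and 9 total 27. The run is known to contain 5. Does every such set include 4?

No

The only way to make 27 from 4 distinct digits under that restriction is {5,6,7,9}, which does not contain 4.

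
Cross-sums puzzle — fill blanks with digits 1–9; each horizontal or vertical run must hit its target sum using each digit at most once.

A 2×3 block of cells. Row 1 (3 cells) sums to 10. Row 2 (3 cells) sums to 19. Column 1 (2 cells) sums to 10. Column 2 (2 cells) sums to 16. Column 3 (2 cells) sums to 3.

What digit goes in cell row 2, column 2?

9

16 in 2 cells must be {7,9}; 3 in 2 cells must be {1,2}.
The 10 across and the 16 down share only 7, so (1,2) = 7.
(2,2) = 16 − 7 = 9 completes the 16 down.
Given what's placed, (2,3) must be 2 to fit the 19 across and 3 down.
(1,3) = 3 − 2 = 1 completes the 3 down.
(2,1) = 19 − 11 = 8 completes the 19 across.
(1,1) = 10 − 8 = 2 completes the 10 across.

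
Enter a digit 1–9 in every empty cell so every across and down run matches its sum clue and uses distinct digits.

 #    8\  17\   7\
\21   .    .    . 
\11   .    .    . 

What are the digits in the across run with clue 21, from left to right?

7 9 5

17 in 2 cells must be {8,9}.
The 11 across and the 17 down share only 8, so R2C2 = 8.
R1C2 = 17 − 8 = 9 completes the 17 down.
Nothing is forced directly, so branch on R1C1, whose candidates are 5 or 7. If R1C1 = 5: then R1C3 would have to be in {7} for the 21 across but in {1,2,3,4,5,6} for the 7 down — contradiction. So R1C1 = 7.
R1C3 = 21 − 16 = 5 completes the 21 across.
R2C1 = 8 − 7 = 1 completes the 8 down.
R2C3 = 11 − 9 = 2 completes the 11 across.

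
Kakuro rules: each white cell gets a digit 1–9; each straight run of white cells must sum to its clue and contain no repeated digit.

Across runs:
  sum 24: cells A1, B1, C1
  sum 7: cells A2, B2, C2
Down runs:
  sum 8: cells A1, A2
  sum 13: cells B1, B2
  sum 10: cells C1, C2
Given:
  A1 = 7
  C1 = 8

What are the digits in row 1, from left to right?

7 9 8

24 in 3 cells must be {7,8,9}; 7 in 3 cells must be {1,2,4}.
B1 = 24 − 15 = 9 completes the 24 across.
A2 = 8 − 7 = 1 completes the 8 down.
B2 = 13 − 9 = 4 completes the 13 down.
C2 = 7 − 5 = 2 completes the 7 across.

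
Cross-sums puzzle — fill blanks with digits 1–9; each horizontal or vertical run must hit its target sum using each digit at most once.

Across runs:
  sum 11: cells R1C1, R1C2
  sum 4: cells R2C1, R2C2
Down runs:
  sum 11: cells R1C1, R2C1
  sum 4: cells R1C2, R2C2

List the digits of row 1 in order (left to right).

8 3

4 in 2 cells must be {1,3}.
The 11 across and the 4 down share only 3, so R1C2 = 3.
The 4 across and the 11 down share only 3, so R2C1 = 3.
R2C2 = 4 − 3 = 1 completes the 4 across.
R1C1 = 11 − 3 = 8 completes the 11 across.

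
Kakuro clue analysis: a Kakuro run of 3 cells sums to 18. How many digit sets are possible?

3 distinct digits from 1–9 sum between 6 and 24.

7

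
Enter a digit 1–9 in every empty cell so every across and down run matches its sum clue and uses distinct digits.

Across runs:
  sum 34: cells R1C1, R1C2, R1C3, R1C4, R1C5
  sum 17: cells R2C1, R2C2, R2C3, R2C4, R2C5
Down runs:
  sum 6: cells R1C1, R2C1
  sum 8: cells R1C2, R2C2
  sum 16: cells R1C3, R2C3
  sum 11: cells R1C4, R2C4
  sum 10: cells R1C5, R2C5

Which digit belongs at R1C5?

6

34 in 5 cells must be {4,6,7,8,9}; 16 in 2 cells must be {7,9}.
Only 4 fits R1C1 under both its across sum 34 and down sum 6.
R2C1 = 6 − 4 = 2 completes the 6 down.
Given what's placed, R2C3 must be 7 to fit the 17 across and 16 down.
R1C3 = 16 − 7 = 9 completes the 16 down.
No cell is forced outright now. R1C2 can only be 6 or 7 (the digits allowed by both its 34 across and its 8 down). If R1C2 = 6: then R2C2 would have to be in {1,3,4} for the 17 across but in {2} for the 8 down — contradiction. So R1C2 = 7.
R2C2 = 8 − 7 = 1 completes the 8 down.
Nothing is forced directly, so branch on R2C4, whose candidates are 3 or 4. If R2C4 = 4: then R1C4 would have to be in {6,8} for the 34 across but in {7} for the 11 down — contradiction. So R2C4 = 3.
R1C4 = 11 − 3 = 8 completes the 11 down.
R1C5 = 34 − 28 = 6 completes the 34 across.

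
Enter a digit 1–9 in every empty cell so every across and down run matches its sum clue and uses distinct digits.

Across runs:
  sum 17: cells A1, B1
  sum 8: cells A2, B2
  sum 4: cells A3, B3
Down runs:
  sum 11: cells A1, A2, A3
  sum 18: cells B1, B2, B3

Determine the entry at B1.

9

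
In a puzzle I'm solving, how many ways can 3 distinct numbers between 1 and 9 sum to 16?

3 distinct digits from 1–9 sum between 6 and 24.

8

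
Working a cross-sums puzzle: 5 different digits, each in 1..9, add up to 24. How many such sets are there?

11

5 distinct digits from 1–9 sum between 15 and 35.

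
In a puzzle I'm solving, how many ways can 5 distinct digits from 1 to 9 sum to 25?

12

5 distinct digits from 1–9 sum between 15 and 35.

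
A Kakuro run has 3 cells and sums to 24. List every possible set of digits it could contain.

{7,8,9}

3 distinct digits from 1–9 sum between 6 and 24.
Only one set works: {7,8,9}.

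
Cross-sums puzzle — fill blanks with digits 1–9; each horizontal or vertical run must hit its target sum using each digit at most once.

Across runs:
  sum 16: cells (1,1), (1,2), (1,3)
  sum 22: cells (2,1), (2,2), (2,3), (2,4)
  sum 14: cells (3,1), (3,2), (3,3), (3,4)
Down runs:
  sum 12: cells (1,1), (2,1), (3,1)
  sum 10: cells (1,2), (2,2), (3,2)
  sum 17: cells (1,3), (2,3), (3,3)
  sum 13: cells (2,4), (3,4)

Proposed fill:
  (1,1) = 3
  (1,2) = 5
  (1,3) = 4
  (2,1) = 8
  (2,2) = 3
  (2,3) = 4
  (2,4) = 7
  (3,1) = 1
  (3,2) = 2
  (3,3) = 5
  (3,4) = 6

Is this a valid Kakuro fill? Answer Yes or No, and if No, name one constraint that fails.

No — the across run (1,1)–(1,3) sums to 12, not 16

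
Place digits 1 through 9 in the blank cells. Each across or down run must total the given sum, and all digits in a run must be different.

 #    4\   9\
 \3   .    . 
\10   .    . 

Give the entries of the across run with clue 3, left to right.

3 in 2 cells must be {1,2}; 4 in 2 cells must be {1,3}.
The 3 across and the 4 down share only 1, so R1C1 = 1.
R1C2 = 3 − 1 = 2 completes the 3 across.
R2C1 = 4 − 1 = 3 completes the 4 down.
R2C2 = 10 − 3 = 7 completes the 10 across.

1 2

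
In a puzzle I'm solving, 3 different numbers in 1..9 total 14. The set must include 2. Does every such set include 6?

No

Counterexample: {2,3,9} sums to 14 under that restriction without using 6.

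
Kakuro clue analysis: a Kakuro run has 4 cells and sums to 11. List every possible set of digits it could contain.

4 distinct digits from 1–9 sum between 10 and 30.
Only one set works: {1,2,3,5}.

{1,2,3,5}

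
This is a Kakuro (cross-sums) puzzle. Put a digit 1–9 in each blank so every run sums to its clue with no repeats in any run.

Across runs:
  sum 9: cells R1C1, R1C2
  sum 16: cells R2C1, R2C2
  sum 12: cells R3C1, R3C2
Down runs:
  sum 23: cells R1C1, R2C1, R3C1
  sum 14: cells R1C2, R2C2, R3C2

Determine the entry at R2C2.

16 in 2 cells must be {7,9}; 23 in 3 cells must be {6,8,9}.
The 16 across and the 23 down share only 9, so R2C1 = 9.
R2C2 = 16 − 9 = 7 completes the 16 across.
Given what's placed, R3C1 must be 8 to fit the 12 across and 23 down.
R3C2 = 12 − 8 = 4 completes the 12 across.
R1C1 = 23 − 17 = 6 completes the 23 down.
R1C2 = 9 − 6 = 3 completes the 9 across.

7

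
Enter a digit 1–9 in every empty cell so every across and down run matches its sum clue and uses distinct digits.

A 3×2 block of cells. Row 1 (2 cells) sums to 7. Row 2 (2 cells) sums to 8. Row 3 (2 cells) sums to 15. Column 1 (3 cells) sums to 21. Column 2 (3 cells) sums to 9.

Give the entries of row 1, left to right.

The 15 across and the 9 down share only 6, so (3,2) = 6.
(3,1) = 15 − 6 = 9 completes the 15 across.
Nothing is forced directly, so branch on (1,1), whose candidates are 4 or 5. If (1,1) = 4: then (1,2) would have to be in {3} for the 7 across but in {1,2} for the 9 down — contradiction. So (1,1) = 5.
(1,2) = 7 − 5 = 2 completes the 7 across.
(2,1) = 21 − 14 = 7 completes the 21 down.
(2,2) = 8 − 7 = 1 completes the 8 across.

5, 2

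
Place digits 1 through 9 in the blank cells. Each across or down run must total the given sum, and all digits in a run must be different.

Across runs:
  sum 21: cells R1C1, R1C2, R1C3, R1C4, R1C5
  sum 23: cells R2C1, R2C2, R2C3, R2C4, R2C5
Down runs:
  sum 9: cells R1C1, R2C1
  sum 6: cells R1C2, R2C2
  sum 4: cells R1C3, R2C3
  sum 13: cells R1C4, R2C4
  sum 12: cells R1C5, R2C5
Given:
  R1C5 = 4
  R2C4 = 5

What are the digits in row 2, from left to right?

6 1 3 5 8

4 in 2 cells must be {1,3}.
R1C4 = 13 − 5 = 8 completes the 13 down.
R2C5 = 12 − 4 = 8 completes the 12 down.
No cell is forced outright now. R2C2 can only be 1 or 2 (the digits allowed by both its 23 across and its 6 down). If R2C2 = 2: then R1C2 would have to be in {1,2,3,5,6} for the 21 across but in {4} for the 6 down — contradiction. So R2C2 = 1.
R1C2 = 6 − 1 = 5 completes the 6 down.
R2C3 = 3: the only remaining digit allowed by both the 23 across and the 4 down.
R1C3 = 4 − 3 = 1 completes the 4 down.
R2C1 = 23 − 17 = 6 completes the 23 across.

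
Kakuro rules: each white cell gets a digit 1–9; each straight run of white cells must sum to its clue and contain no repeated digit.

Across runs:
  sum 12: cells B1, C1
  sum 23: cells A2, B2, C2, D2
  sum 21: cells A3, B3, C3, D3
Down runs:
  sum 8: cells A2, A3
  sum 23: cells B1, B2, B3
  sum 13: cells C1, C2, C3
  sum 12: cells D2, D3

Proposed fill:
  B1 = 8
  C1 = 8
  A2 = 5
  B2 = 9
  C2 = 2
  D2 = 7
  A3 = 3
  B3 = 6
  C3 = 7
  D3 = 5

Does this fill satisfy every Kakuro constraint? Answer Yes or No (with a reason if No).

No — the across run B1–C1 sums to 16, not 12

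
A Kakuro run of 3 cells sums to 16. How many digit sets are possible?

3 distinct digits from 1–9 sum between 6 and 24.

8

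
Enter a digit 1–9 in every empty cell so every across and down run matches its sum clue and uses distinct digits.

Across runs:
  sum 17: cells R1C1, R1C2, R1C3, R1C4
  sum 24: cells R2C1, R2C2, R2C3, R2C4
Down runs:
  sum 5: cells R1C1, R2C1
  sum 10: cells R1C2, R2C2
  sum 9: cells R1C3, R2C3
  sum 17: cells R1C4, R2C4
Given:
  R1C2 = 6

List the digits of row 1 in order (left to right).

2 6 1 8

17 in 2 cells must be {8,9}.
R1C4 = 8: the only remaining digit allowed by both the 17 across and the 17 down.
R2C2 = 10 − 6 = 4 completes the 10 down.
R2C4 = 17 − 8 = 9 completes the 17 down.
R2C1 = 3: the only remaining digit allowed by both the 24 across and the 5 down.
R2C3 = 24 − 16 = 8 completes the 24 across.
R1C1 = 5 − 3 = 2 completes the 5 down.
R1C3 = 17 − 16 = 1 completes the 17 across.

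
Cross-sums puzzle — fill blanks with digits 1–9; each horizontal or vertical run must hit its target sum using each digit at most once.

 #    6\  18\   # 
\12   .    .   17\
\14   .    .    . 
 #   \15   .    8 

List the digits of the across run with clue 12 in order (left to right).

17 in 2 cells must be {8,9}.
R2C3 = 17 − 8 = 9 completes the 17 down.
R3C2 = 15 − 8 = 7 completes the 15 across.
No cell is forced outright now. R1C1 can only be 4 or 5 (the digits allowed by both its 12 across and its 6 down). If R1C1 = 5: then R1C2 would have to be in {7} for the 12 across but in {2,3,5,6,8,9} for the 18 down — contradiction. So R1C1 = 4.
R1C2 = 12 − 4 = 8 completes the 12 across.
R2C1 = 6 − 4 = 2 completes the 6 down.
R2C2 = 14 − 11 = 3 completes the 14 across.

4, 8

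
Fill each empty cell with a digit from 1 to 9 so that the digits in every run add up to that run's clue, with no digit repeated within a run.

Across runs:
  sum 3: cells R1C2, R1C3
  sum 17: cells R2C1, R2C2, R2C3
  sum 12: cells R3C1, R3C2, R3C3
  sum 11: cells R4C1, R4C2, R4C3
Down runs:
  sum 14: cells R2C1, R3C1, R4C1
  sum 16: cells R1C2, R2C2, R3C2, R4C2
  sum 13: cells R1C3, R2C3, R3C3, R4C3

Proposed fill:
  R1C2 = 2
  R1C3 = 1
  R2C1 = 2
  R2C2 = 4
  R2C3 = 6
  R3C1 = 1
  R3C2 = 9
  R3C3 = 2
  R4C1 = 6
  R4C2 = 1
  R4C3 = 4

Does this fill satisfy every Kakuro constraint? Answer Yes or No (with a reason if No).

No — the down run R2C1–R4C1 sums to 9, not 14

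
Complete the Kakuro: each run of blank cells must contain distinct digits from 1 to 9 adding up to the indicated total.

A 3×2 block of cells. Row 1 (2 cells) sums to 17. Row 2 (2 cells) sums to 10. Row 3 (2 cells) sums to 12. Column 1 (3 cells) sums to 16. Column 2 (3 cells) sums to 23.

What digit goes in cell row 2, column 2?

6

17 in 2 cells must be {8,9}; 23 in 3 cells must be {6,8,9}.
Nothing is forced directly, so branch on (1,1), whose candidates are 8 or 9. If (1,1) = 8: that forces (1,2) = 9, (3,2) = 8, (2,2) = 6, after which (3,1) would have to be in {4} for the 12 across but in {1,2,3,5,6,7} for the 16 down — contradiction. So (1,1) = 9.
(1,2) = 17 − 9 = 8 completes the 17 across.
Given what's placed, (3,2) must be 9 to fit the 12 across and 23 down.
(2,2) = 23 − 17 = 6 completes the 23 down.
(3,1) = 12 − 9 = 3 completes the 12 across.
(2,1) = 10 − 6 = 4 completes the 10 across.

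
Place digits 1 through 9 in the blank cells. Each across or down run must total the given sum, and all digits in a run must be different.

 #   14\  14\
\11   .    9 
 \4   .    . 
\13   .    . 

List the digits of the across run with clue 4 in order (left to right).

4 in 2 cells must be {1,3}.
R1C1 = 11 − 9 = 2 completes the 11 across.
Given what's placed, R2C1 must be 3 to fit the 4 across and 14 down.
R2C2 = 4 − 3 = 1 completes the 4 across.
R3C1 = 14 − 5 = 9 completes the 14 down.
R3C2 = 13 − 9 = 4 completes the 13 across.

3 1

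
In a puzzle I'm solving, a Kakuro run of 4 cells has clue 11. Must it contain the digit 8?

No

The only way to make 11 from 4 distinct digits is {1,2,3,5}, which does not contain 8.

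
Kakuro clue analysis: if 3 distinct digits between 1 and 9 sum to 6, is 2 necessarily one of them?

Yes

The only way to make 6 from 3 distinct digits is {1,2,3}, which contains 2.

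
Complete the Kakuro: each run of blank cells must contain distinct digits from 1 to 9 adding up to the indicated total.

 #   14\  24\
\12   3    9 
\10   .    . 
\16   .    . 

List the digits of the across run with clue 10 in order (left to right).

2 8

16 in 2 cells must be {7,9}; 24 in 3 cells must be {7,8,9}.
Given what's placed, R3C2 must be 7 to fit the 16 across and 24 down.
R2C2 = 24 − 16 = 8 completes the 24 down.
R3C1 = 16 − 7 = 9 completes the 16 across.
R2C1 = 10 − 8 = 2 completes the 10 across.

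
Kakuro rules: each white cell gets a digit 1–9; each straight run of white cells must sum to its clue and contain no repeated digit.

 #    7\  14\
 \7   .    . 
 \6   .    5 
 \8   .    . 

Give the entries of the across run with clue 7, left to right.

7 in 3 cells must be {1,2,4}.
R2C1 = 6 − 5 = 1 completes the 6 across.
Given what's placed, R3C1 must be 2 to fit the 8 across and 7 down.
R3C2 = 8 − 2 = 6 completes the 8 across.
R1C1 = 7 − 3 = 4 completes the 7 down.
R1C2 = 7 − 4 = 3 completes the 7 across.

4 3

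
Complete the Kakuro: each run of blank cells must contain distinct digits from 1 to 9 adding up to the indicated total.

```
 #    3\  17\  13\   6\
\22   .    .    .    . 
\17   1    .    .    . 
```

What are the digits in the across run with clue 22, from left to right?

3 in 2 cells must be {1,2}; 17 in 2 cells must be {8,9}.
R1C1 = 3 − 1 = 2 completes the 3 down.
Nothing is forced directly, so branch on R1C4, whose candidates are 4 or 5. If R1C4 = 5: then R2C4 would have to be in {2,3,4,5,6,7,8,9} for the 17 across but in {1} for the 6 down — contradiction. So R1C4 = 4.
R1C2 = 9: the only remaining digit allowed by both the 22 across and the 17 down.
R1C3 = 22 − 15 = 7 completes the 22 across.
R2C2 = 17 − 9 = 8 completes the 17 down.
R2C3 = 13 − 7 = 6 completes the 13 down.
R2C4 = 17 − 15 = 2 completes the 17 across.

2 9 7 4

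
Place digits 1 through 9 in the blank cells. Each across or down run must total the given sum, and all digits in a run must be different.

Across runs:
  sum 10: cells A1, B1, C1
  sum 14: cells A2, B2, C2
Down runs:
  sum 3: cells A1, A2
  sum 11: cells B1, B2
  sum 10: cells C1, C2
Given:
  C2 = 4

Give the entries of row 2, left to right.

2 8 4

3 in 2 cells must be {1,2}.
C1 = 10 − 4 = 6 completes the 10 down.
Given what's placed, A1 must be 1 to fit the 10 across and 3 down.
B1 = 10 − 7 = 3 completes the 10 across.
A2 = 3 − 1 = 2 completes the 3 down.
B2 = 14 − 6 = 8 completes the 14 across.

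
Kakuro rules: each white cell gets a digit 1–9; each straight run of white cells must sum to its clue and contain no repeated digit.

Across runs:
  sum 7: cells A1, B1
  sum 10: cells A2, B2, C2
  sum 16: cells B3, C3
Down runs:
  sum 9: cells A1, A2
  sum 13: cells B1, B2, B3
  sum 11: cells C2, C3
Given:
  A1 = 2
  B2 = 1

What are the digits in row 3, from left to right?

16 in 2 cells must be {7,9}.
B1 = 7 − 2 = 5 completes the 7 across.
A2 = 9 − 2 = 7 completes the 9 down.
C2 = 10 − 8 = 2 completes the 10 across.
B3 = 13 − 6 = 7 completes the 13 down.
C3 = 16 − 7 = 9 completes the 16 across.

7 9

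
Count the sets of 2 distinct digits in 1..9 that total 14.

2 distinct digits from 1–9 sum between 3 and 17.
Enumerating: {5,9}, {6,8}.

2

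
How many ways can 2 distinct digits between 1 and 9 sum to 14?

2

2 distinct digits from 1–9 sum between 3 and 17.
Enumerating: {5,9}, {6,8}.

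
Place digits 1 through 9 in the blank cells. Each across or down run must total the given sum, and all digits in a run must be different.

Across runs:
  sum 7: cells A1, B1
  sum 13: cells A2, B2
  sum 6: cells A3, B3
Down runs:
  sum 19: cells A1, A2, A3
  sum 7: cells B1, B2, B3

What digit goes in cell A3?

7 in 3 cells must be {1,2,4}.
The 13 across and the 7 down share only 4, so B2 = 4.
A2 = 13 − 4 = 9 completes the 13 across.
Nothing is forced directly, so branch on B1, whose candidates are 1 or 2. If B1 = 2: then A1 would have to be in {5} for the 7 across but in {2,3,4,6,7,8} for the 19 down — contradiction. So B1 = 1.
A1 = 7 − 1 = 6 completes the 7 across.
A3 = 19 − 15 = 4 completes the 19 down.
B3 = 6 − 4 = 2 completes the 6 across.

4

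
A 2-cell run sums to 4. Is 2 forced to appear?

No

The only way to make 4 from 2 distinct digits is {1,3}, which does not contain 2.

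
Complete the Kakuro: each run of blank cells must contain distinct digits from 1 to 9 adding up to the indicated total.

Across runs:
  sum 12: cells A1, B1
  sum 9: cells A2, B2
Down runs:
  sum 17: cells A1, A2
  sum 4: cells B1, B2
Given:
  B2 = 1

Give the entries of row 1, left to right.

17 in 2 cells must be {8,9}; 4 in 2 cells must be {1,3}.
B1 = 4 − 1 = 3 completes the 4 down.
A2 = 9 − 1 = 8 completes the 9 across.
A1 = 12 − 3 = 9 completes the 12 across.

9 3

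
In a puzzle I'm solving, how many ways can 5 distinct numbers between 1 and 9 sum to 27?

5 distinct digits from 1–9 sum between 15 and 35.

11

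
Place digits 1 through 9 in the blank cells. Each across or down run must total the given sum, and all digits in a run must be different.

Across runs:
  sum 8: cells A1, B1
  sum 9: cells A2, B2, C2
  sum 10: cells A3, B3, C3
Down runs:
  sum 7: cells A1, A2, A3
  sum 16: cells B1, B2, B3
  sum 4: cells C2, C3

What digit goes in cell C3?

1

7 in 3 cells must be {1,2,4}; 4 in 2 cells must be {1,3}.
Nothing is forced directly, so branch on C3, whose candidates are 1 or 3. If C3 = 3: that forces C2 = 1, A2 = 2, B2 = 6, A3 = 1, after which B3 would have to be in {6} for the 10 across but in {1,2,3,7,8,9} for the 16 down — contradiction. So C3 = 1.
C2 = 4 − 1 = 3 completes the 4 down.
Nothing is forced directly, so branch on A1, whose candidates are 1 or 2. If A1 = 2: that forces B1 = 6, A3 = 4, after which B3 would have to be in {5} for the 10 across but in {1,2,3,7,8,9} for the 16 down — contradiction. So A1 = 1.
B1 = 8 − 1 = 7 completes the 8 across.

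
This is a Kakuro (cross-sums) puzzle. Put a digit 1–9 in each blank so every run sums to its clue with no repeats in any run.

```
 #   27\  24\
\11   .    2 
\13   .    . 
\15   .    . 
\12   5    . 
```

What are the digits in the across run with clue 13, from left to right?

R1C1 = 11 − 2 = 9 completes the 11 across.
R4C2 = 12 − 5 = 7 completes the 12 across.
Nothing is forced directly, so branch on R2C1, whose candidates are 6 or 7. If R2C1 = 6: then R2C2 would have to be in {7} for the 13 across but in {6,9} for the 24 down — contradiction. So R2C1 = 7.
R2C2 = 13 − 7 = 6 completes the 13 across.
R3C1 = 27 − 21 = 6 completes the 27 down.
R3C2 = 15 − 6 = 9 completes the 15 across.

7 6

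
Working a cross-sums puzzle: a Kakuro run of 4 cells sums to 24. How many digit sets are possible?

4 distinct digits from 1–9 sum between 10 and 30.

8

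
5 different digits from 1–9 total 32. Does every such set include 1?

No

Counterexample: {2,6,7,8,9} sums to 32 without using 1.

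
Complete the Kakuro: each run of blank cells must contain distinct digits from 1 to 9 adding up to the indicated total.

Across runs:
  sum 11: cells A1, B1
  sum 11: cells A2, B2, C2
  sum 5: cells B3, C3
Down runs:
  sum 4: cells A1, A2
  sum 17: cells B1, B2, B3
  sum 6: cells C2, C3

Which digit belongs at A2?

4 in 2 cells must be {1,3}.
The 11 across and the 4 down share only 3, so A1 = 3.
B1 = 11 − 3 = 8 completes the 11 across.
A2 = 4 − 3 = 1 completes the 4 down.
No cell is forced outright now. C2 can only be 2 or 4 (the digits allowed by both its 11 across and its 6 down). If C2 = 2: then B2 would have to be in {8} for the 11 across but in {2,3,4,5,6,7} for the 17 down — contradiction. So C2 = 4.
B2 = 11 − 5 = 6 completes the 11 across.
B3 = 17 − 14 = 3 completes the 17 down.
C3 = 5 − 3 = 2 completes the 5 across.

1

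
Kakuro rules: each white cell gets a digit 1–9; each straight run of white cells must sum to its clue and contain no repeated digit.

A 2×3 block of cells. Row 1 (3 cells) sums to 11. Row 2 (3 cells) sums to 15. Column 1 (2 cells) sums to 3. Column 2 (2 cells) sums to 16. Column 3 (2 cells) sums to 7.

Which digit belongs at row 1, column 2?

3 in 2 cells must be {1,2}; 16 in 2 cells must be {7,9}.
The 11 across and the 16 down share only 7, so (1,2) = 7.
(2,2) = 16 − 7 = 9 completes the 16 down.
Given what's placed, (1,1) must be 1 to fit the 11 across and 3 down.
(1,3) = 11 − 8 = 3 completes the 11 across.
(2,1) = 3 − 1 = 2 completes the 3 down.
(2,3) = 15 − 11 = 4 completes the 15 across.

7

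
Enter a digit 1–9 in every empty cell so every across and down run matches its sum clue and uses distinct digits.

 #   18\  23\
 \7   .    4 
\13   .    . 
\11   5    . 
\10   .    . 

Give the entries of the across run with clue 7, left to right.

3 4

R1C1 = 7 − 4 = 3 completes the 7 across.
R3C2 = 11 − 5 = 6 completes the 11 across.
R4C2 = 8: the only remaining digit allowed by both the 10 across and the 23 down.
R2C2 = 23 − 18 = 5 completes the 23 down.
R4C1 = 10 − 8 = 2 completes the 10 across.
R2C1 = 13 − 5 = 8 completes the 13 across.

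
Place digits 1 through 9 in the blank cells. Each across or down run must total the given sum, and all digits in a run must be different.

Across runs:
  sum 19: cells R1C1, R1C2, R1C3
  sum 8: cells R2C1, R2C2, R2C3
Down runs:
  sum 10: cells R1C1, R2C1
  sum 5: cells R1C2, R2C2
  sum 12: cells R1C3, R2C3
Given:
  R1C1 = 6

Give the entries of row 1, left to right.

R1C2 = 4: the only remaining digit allowed by both the 19 across and the 5 down.
R1C3 = 19 − 10 = 9 completes the 19 across.
R2C1 = 10 − 6 = 4 completes the 10 down.
R2C2 = 5 − 4 = 1 completes the 5 down.
R2C3 = 8 − 5 = 3 completes the 8 across.

6, 4, 9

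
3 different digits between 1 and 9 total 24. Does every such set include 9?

Yes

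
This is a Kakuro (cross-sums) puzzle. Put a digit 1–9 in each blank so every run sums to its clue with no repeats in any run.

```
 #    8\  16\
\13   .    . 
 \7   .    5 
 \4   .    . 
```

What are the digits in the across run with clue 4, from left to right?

1 3

4 in 2 cells must be {1,3}.
R2C1 = 7 − 5 = 2 completes the 7 across.
Given what's placed, R3C1 must be 1 to fit the 4 across and 8 down.
R3C2 = 4 − 1 = 3 completes the 4 across.
R1C1 = 8 − 3 = 5 completes the 8 down.
R1C2 = 13 − 5 = 8 completes the 13 across.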